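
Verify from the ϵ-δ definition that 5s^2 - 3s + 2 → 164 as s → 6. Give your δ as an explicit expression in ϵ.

δ = min(2, ϵ/67)

Let ϵ > 0. We want δ > 0 such that 0 < |s − 6| < δ implies |(5s^2 - 3s + 2) − 164| < ϵ.
(5s^2 - 3s + 2) − 164 = 5s^2 - 3s - 162 = (s − 6)(5s + 27).
So |(5s^2 - 3s + 2) − 164| = |s − 6|·|5s + 27|.
Require δ ≤ 2. Then |s − 6| < 2 gives |s| < 8, and by the triangle inequality |5s + 27| ≤ 5·8 + 27 = 67.
Hence |(5s^2 - 3s + 2) − 164| ≤ 67|s − 6| < ϵ provided |s − 6| < ϵ/67.
Take δ = min(2, ϵ/67). Then 0 < |s − 6| < δ gives both |s − 6| < 2 and |s − 6| < ϵ/67, so |(5s^2 - 3s + 2) − 164| < ϵ.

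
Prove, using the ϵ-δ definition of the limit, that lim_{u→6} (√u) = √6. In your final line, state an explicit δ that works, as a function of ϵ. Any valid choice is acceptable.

Suppose ϵ > 0. We want δ > 0 such that 0 < |u − 6| < δ implies |√u − √6| < ϵ.
Rationalise: √u − √6 = (u − 6)/(√u + √6), so |√u − √6| = |u − 6|/(√u + √6).
Restrict δ ≤ 6 so that |u − 6| < 6 forces u > 0, and then √u + √6 > √6.
Hence |√u − √6| < |u − 6|/√6, which is < ϵ once |u − 6| < √6·ϵ.
Take δ = min(6, √6·ϵ). If 0 < |u − 6| < δ then u > 0 and |√u − √6| < |u − 6|/√6 < ϵ.

δ = min(6, √6·ϵ)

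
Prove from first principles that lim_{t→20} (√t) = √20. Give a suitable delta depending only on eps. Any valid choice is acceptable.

Let eps > 0. We want delta > 0 such that 0 < |t − 20| < delta implies |√t − √20| < eps.
Rationalise: √t − √20 = (t − 20)/(√t + √20), so |√t − √20| = |t − 20|/(√t + √20).
Restrict delta ≤ 20 so that |t − 20| < 20 forces t > 0, and then √t + √20 > √20.
Hence |√t − √20| < |t − 20|/√20, which is < eps once |t − 20| < √20·eps.
Take delta = min(20, √20·eps). If 0 < |t − 20| < delta then t > 0 and |√t − √20| < |t − 20|/√20 < eps.

delta = min(20, √20·eps)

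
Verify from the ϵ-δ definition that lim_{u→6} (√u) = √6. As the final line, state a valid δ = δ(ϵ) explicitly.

Fix ϵ > 0. We want δ > 0 such that 0 < |u − 6| < δ implies |√u − √6| < ϵ.
Rationalise: √u − √6 = (u − 6)/(√u + √6), so |√u − √6| = |u − 6|/(√u + √6).
Restrict δ ≤ 6 so that |u − 6| < 6 forces u > 0, and then √u + √6 > √6.
Hence |√u − √6| < |u − 6|/√6, which is < ϵ once |u − 6| < √6·ϵ.
Take δ = min(6, √6·ϵ). If 0 < |u − 6| < δ then u > 0 and |√u − √6| < |u − 6|/√6 < ϵ.

δ = min(6, √6·ϵ)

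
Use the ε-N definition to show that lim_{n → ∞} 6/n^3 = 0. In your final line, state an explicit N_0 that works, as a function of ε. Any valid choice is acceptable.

N_0 = (6/ε)^{1/3}

Suppose ε > 0. For n ≥ 1, |6/n^3 − 0| = 6/n^3.
6/n^3 < ε ⇔ n^3 > 6/ε ⇔ n > (6/ε)^{1/3}.
Take N_0 = (6/ε)^{1/3}. Then n > N_0 implies 6/n^3 < ε.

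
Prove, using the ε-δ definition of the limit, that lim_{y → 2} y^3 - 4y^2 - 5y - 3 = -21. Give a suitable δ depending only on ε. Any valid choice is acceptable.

δ = min(1, ε/24)

Let ε > 0 be given. We want δ > 0 such that 0 < |y − 2| < δ implies |(y^3 - 4y^2 - 5y - 3) + 21| < ε.
(y^3 - 4y^2 - 5y - 3) + 21 = y^3 - 4y^2 - 5y + 18 = (y − 2)(y^2 - 2y - 9).
So |(y^3 - 4y^2 - 5y - 3) + 21| = |y − 2|·|y^2 - 2y - 9|.
Require δ ≤ 1. Then |y − 2| < 1 gives |y| < 3, and by the triangle inequality |y^2 - 2y - 9| ≤ 3^2 + 2·3 + 9 = 24.
Hence |(y^3 - 4y^2 - 5y - 3) + 21| ≤ 24|y − 2| < ε provided |y − 2| < ε/24.
Take δ = min(1, ε/24). Then 0 < |y − 2| < δ gives both |y − 2| < 1 and |y − 2| < ε/24, so |(y^3 - 4y^2 - 5y - 3) + 21| < ε.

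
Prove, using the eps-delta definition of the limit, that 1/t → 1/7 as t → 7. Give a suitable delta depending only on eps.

delta = min(7/2, (49/2)eps)

Let eps > 0 be given. We seek delta > 0 such that 0 < |t − 7| < delta implies |1/t − (1/7)| < eps.
|1/t − (1/7)| = |7 − t|/(7·|t|) = |t − 7|/(7|t|).
Require delta ≤ 7/2 so that |t| > 7 − 7/2 = 7/2, hence 7|t| > 49/2.
Then |1/t − (1/7)| < |t − 7|/(49/2), which is < eps when |t − 7| < (49/2)eps.
Take delta = min(7/2, (49/2)eps). Then 0 < |t − 7| < delta gives both |t − 7| < 7/2 and |t − 7| < (49/2)eps, so |1/t − (1/7)| < eps.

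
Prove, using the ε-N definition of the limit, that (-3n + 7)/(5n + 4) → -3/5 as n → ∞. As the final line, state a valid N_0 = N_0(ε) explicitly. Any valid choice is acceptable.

Let ε > 0. For n ≥ 1, |(-3n + 7)/(5n + 4) + 3/5| = |47|/(5(5n + 4)) = 47/(5(5n + 4)).
Since 5n + 4 ≥ 5n for n ≥ 1, this is ≤ 47/(5·5n) = (47/25)/n.
So |(-3n + 7)/(5n + 4) + 3/5| < ε whenever n > (47/25)/ε.
Take N_0 = (47/25)/ε. If n > N_0 then |(-3n + 7)/(5n + 4) + 3/5| ≤ (47/25)/n < ε.

N_0 = (47/25)/ε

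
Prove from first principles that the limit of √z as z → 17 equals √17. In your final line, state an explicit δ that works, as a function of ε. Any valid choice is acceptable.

δ = min(17, √17·ε)

Let ε > 0. We want δ > 0 such that 0 < |z − 17| < δ implies |√z − √17| < ε.
Rationalise: √z − √17 = (z − 17)/(√z + √17), so |√z − √17| = |z − 17|/(√z + √17).
Restrict δ ≤ 17 so that |z − 17| < 17 forces z > 0, and then √z + √17 > √17.
Hence |√z − √17| < |z − 17|/√17, which is < ε once |z − 17| < √17·ε.
Take δ = min(17, √17·ε). If 0 < |z − 17| < δ then z > 0 and |√z − √17| < |z − 17|/√17 < ε.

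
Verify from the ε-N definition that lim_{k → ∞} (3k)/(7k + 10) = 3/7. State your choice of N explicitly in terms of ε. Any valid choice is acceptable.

Let ε > 0 be given. For k ≥ 1, |(3k)/(7k + 10) − (3/7)| = |-30|/(7(7k + 10)) = 30/(7(7k + 10)).
Since 7k + 10 ≥ 7k for k ≥ 1, this is ≤ 30/(7·7k) = (30/49)/k.
So |(3k)/(7k + 10) − (3/7)| < ε whenever k > (30/49)/ε.
Take N = (30/49)/ε. If k > N then |(3k)/(7k + 10) − (3/7)| ≤ (30/49)/k < ε.

N = (30/49)/ε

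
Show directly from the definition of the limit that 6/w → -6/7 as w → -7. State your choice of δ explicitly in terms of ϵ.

δ = min(7/2, (49/12)ϵ)

Fix ϵ > 0. We seek δ > 0 such that 0 < |w + 7| < δ implies |6/w + 6/7| < ϵ.
|6/w + 6/7| = 6·|-7 − w|/(7·|w|) = 6|w + 7|/(7|w|).
Require δ ≤ 7/2 so that |w| > 7 − 7/2 = 7/2, hence 7|w| > 49/2.
Then |6/w + 6/7| < 6|w + 7|/(49/2), which is < ϵ when |w + 7| < (49/12)ϵ.
Take δ = min(7/2, (49/12)ϵ). Then 0 < |w + 7| < δ gives both |w + 7| < 7/2 and |w + 7| < (49/12)ϵ, so |6/w + 6/7| < ϵ.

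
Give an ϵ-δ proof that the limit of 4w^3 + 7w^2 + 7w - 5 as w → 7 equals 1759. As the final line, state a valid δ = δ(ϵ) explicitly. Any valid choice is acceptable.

δ = min(1, ϵ/788)

Let ϵ > 0. We want δ > 0 such that 0 < |w − 7| < δ implies |(4w^3 + 7w^2 + 7w - 5) − 1759| < ϵ.
(4w^3 + 7w^2 + 7w - 5) − 1759 = 4w^3 + 7w^2 + 7w - 1764 = (w − 7)(4w^2 + 35w + 252).
So |(4w^3 + 7w^2 + 7w - 5) − 1759| = |w − 7|·|4w^2 + 35w + 252|.
Require δ ≤ 1. Then |w − 7| < 1 gives |w| < 8, and by the triangle inequality |4w^2 + 35w + 252| ≤ 4·8^2 + 35·8 + 252 = 788.
Hence |(4w^3 + 7w^2 + 7w - 5) − 1759| ≤ 788|w − 7| < ϵ provided |w − 7| < ϵ/788.
Choosing δ = min(1, ϵ/788) ensures both conditions, hence |(4w^3 + 7w^2 + 7w - 5) − 1759| < ϵ.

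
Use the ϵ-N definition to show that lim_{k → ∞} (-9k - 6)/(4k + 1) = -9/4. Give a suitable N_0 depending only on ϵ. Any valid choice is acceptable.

Let ϵ > 0. For k ≥ 1, |(-9k - 6)/(4k + 1) + 9/4| = |-15|/(4(4k + 1)) = 15/(4(4k + 1)).
Since 4k + 1 ≥ 4k for k ≥ 1, this is ≤ 15/(4·4k) = (15/16)/k.
So |(-9k - 6)/(4k + 1) + 9/4| < ϵ whenever k > (15/16)/ϵ.
Take N_0 = (15/16)/ϵ. If k > N_0 then |(-9k - 6)/(4k + 1) + 9/4| ≤ (15/16)/k < ϵ.

N_0 = (15/16)/ϵ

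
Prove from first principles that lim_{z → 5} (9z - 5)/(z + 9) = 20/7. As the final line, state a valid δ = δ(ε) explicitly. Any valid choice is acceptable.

δ = min(7, (49/43)ε)

Let ε > 0. We want δ > 0 with 0 < |z − 5| < δ ⇒ |(9z - 5)/(z + 9) − (20/7)| < ε.
Combining over a common denominator, (9z - 5)/(z + 9) − (20/7) = [(9z - 5)·14 − 40·(z + 9)] / [14·(z + 9)] = 86(z − 5) / (14(z + 9)).
So |(9z - 5)/(z + 9) − (20/7)| = 86|z − 5| / (14·|z + 9|).
Restrict δ ≤ 7. Then |z − 5| < 7 gives |z + 9| = |(z − 5) + 14| ≥ 14 − 7 = 7.
Hence |(9z - 5)/(z + 9) − (20/7)| < 86|z − 5|/(14·7) = (43/49)|z − 5|, which is < ε once |z − 5| < (49/43)ε.
Take δ = min(7, (49/43)ε). Then 0 < |z − 5| < δ forces both bounds, so |(9z - 5)/(z + 9) − (20/7)| < ε.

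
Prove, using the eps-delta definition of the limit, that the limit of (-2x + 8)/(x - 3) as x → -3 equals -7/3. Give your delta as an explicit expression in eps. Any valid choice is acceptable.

Suppose eps > 0. We want delta > 0 with 0 < |x + 3| < delta ⇒ |(-2x + 8)/(x - 3) + 7/3| < eps.
Combining over a common denominator, (-2x + 8)/(x - 3) + 7/3 = [(-2x + 8)·(-6) − 14·(x - 3)] / [(-6)·(x - 3)] = -2(x + 3) / ((-6)(x - 3)).
So |(-2x + 8)/(x - 3) + 7/3| = 2|x + 3| / (6·|x − 3|).
Restrict delta ≤ 3. Then |x + 3| < 3 gives |x − 3| = |(x + 3) + (-6)| ≥ 6 − 3 = 3.
Hence |(-2x + 8)/(x - 3) + 7/3| < 2|x + 3|/(6·3) = (1/9)|x + 3|, which is < eps once |x + 3| < 9eps.
Take delta = min(3, 9eps). Then 0 < |x + 3| < delta forces both bounds, so |(-2x + 8)/(x - 3) + 7/3| < eps.

delta = min(3, 9eps)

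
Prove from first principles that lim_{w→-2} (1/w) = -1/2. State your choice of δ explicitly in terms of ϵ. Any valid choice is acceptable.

δ = min(1, 2ϵ)

Suppose ϵ > 0. We seek δ > 0 such that 0 < |w + 2| < δ implies |1/w + 1/2| < ϵ.
|1/w + 1/2| = |-2 − w|/(2·|w|) = |w + 2|/(2|w|).
Require δ ≤ 1 so that |w| > 2 − 1 = 1, hence 2|w| > 2.
Then |1/w + 1/2| < |w + 2|/2, which is < ϵ when |w + 2| < 2ϵ.
Take δ = min(1, 2ϵ). Then 0 < |w + 2| < δ gives both |w + 2| < 1 and |w + 2| < 2ϵ, so |1/w + 1/2| < ϵ.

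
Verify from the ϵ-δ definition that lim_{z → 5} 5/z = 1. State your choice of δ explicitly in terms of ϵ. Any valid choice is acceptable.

Let ϵ > 0. We seek δ > 0 such that 0 < |z − 5| < δ implies |5/z − 1| < ϵ.
|5/z − 1| = 5·|5 − z|/(5·|z|) = 5|z − 5|/(5|z|).
Restrict δ ≤ 5/2. Then |z − 5| < 5/2 gives |z| > 5/2, so 5|z| > 25/2.
Then |5/z − 1| < 5|z − 5|/(25/2), which is < ϵ when |z − 5| < (5/2)ϵ.
Take δ = min(5/2, (5/2)ϵ). Then 0 < |z − 5| < δ gives both |z − 5| < 5/2 and |z − 5| < (5/2)ϵ, so |5/z − 1| < ϵ.

δ = min(5/2, (5/2)ϵ)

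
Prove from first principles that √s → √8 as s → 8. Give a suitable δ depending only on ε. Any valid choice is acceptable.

δ = min(8, √8·ε)

Let ε > 0 be given. We want δ > 0 such that 0 < |s − 8| < δ implies |√s − √8| < ε.
Rationalise: √s − √8 = (s − 8)/(√s + √8), so |√s − √8| = |s − 8|/(√s + √8).
Restrict δ ≤ 8 so that |s − 8| < 8 forces s > 0, and then √s + √8 > √8.
Hence |√s − √8| < |s − 8|/√8, which is < ε once |s − 8| < √8·ε.
Take δ = min(8, √8·ε). If 0 < |s − 8| < δ then s > 0 and |√s − √8| < |s − 8|/√8 < ε.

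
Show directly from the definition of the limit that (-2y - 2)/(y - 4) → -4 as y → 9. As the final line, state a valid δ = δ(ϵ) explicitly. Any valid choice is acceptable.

Fix ϵ > 0. We want δ > 0 with 0 < |y − 9| < δ ⇒ |(-2y - 2)/(y - 4) + 4| < ϵ.
Combining over a common denominator, (-2y - 2)/(y - 4) + 4 = [(-2y - 2)·5 − (-20)·(y - 4)] / [5·(y - 4)] = 10(y − 9) / (5(y - 4)).
So |(-2y - 2)/(y - 4) + 4| = 10|y − 9| / (5·|y − 4|).
Require δ ≤ 5/2, so |y − 4| ≥ |5| − |y − 9| > 5 − 5/2 = 5/2.
Hence |(-2y - 2)/(y - 4) + 4| < 10|y − 9|/(5·(5/2)) = (4/5)|y − 9|, which is < ϵ once |y − 9| < (5/4)ϵ.
Take δ = min(5/2, (5/4)ϵ). Then 0 < |y − 9| < δ forces both bounds, so |(-2y - 2)/(y - 4) + 4| < ϵ.

δ = min(5/2, (5/4)ϵ)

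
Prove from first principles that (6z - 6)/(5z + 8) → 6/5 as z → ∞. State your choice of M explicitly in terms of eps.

Suppose eps > 0. We seek M > 0 such that z > M implies |(6z - 6)/(5z + 8) − (6/5)| < eps.
(6z - 6)/(5z + 8) − (6/5) = (5(6z - 6) − 6(5z + 8)) / (5(5z + 8)) = -78/(5(5z + 8)).
For z > 0 we have 5z + 8 > 5z, so |(6z - 6)/(5z + 8) − (6/5)| = 78/(5(5z + 8)) < 78/(5·5z) = (78/25)/z.
Thus |(6z - 6)/(5z + 8) − (6/5)| < eps whenever z > (78/25)/eps.
Take M = (78/25)/eps. If z > M then |(6z - 6)/(5z + 8) − (6/5)| < (78/25)/z < eps.

M = (78/25)/eps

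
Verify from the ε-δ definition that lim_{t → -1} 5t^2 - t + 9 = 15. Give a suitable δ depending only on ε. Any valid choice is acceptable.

Let ε > 0 be given. We want δ > 0 such that 0 < |t + 1| < δ implies |(5t^2 - t + 9) − 15| < ε.
(5t^2 - t + 9) − 15 = 5t^2 - t - 6 = (t + 1)(5t - 6).
So |(5t^2 - t + 9) − 15| = |t + 1|·|5t - 6|.
Require δ ≤ 1. Then |t + 1| < 1 gives |t| < 2, and by the triangle inequality |5t - 6| ≤ 5·2 + 6 = 16.
Hence |(5t^2 - t + 9) − 15| ≤ 16|t + 1| < ε provided |t + 1| < ε/16.
Choosing δ = min(1, ε/16) ensures both conditions, hence |(5t^2 - t + 9) − 15| < ε.

δ = min(1, ε/16)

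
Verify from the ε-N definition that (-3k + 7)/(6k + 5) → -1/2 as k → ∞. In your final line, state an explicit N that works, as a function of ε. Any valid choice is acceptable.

Let ε > 0. For k ≥ 1, |(-3k + 7)/(6k + 5) + 1/2| = |57|/(6(6k + 5)) = 57/(6(6k + 5)).
Since 6k + 5 ≥ 6k for k ≥ 1, this is ≤ 57/(6·6k) = (19/12)/k.
So |(-3k + 7)/(6k + 5) + 1/2| < ε whenever k > (19/12)/ε.
Take N = (19/12)/ε. If k > N then |(-3k + 7)/(6k + 5) + 1/2| ≤ (19/12)/k < ε.

N = (19/12)/ε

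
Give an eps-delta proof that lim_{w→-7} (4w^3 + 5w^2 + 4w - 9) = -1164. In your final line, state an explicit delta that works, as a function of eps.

delta = min(2, eps/696)

Suppose eps > 0. We want delta > 0 such that 0 < |w + 7| < delta implies |(4w^3 + 5w^2 + 4w - 9) + 1164| < eps.
(4w^3 + 5w^2 + 4w - 9) + 1164 = 4w^3 + 5w^2 + 4w + 1155 = (w + 7)(4w^2 - 23w + 165).
So |(4w^3 + 5w^2 + 4w - 9) + 1164| = |w + 7|·|4w^2 - 23w + 165|.
Assume first that |w + 7| < 2, so |w| < 9. Then |4w^2 - 23w + 165| ≤ 4·9^2 + 23·9 + 165 = 696.
Hence |(4w^3 + 5w^2 + 4w - 9) + 1164| ≤ 696|w + 7| < eps provided |w + 7| < eps/696.
Take delta = min(2, eps/696). Then 0 < |w + 7| < delta gives both |w + 7| < 2 and |w + 7| < eps/696, so |(4w^3 + 5w^2 + 4w - 9) + 1164| < eps.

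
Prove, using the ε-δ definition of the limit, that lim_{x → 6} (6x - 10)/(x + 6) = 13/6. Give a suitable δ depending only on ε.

Let ε > 0. We want δ > 0 with 0 < |x − 6| < δ ⇒ |(6x - 10)/(x + 6) − (13/6)| < ε.
Combining over a common denominator, (6x - 10)/(x + 6) − (13/6) = [(6x - 10)·12 − 26·(x + 6)] / [12·(x + 6)] = 46(x − 6) / (12(x + 6)).
So |(6x - 10)/(x + 6) − (13/6)| = 46|x − 6| / (12·|x + 6|).
Require δ ≤ 6, so |x + 6| ≥ |12| − |x − 6| > 12 − 6 = 6.
Hence |(6x - 10)/(x + 6) − (13/6)| < 46|x − 6|/(12·6) = (23/36)|x − 6|, which is < ε once |x − 6| < (36/23)ε.
Take δ = min(6, (36/23)ε). Then 0 < |x − 6| < δ forces both bounds, so |(6x - 10)/(x + 6) − (13/6)| < ε.

δ = min(6, (36/23)ε)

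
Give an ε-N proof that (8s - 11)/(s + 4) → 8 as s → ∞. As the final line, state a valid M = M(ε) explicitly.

Let ε > 0. We seek M > 0 such that s > M implies |(8s - 11)/(s + 4) − 8| < ε.
(8s - 11)/(s + 4) − 8 = ((8s - 11) − 8(s + 4)) / ((s + 4)) = -43/((s + 4)).
For s > 0 we have s + 4 > s, so |(8s - 11)/(s + 4) − 8| = 43/((s + 4)) < 43/(s) = 43/s.
Thus |(8s - 11)/(s + 4) − 8| < ε whenever s > 43/ε.
Take M = 43/ε. If s > M then |(8s - 11)/(s + 4) − 8| < 43/s < ε.

M = 43/ε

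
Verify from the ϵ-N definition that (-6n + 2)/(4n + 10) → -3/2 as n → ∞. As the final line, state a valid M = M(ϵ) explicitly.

M = (17/4)/ϵ

Suppose ϵ > 0. For n ≥ 1, |(-6n + 2)/(4n + 10) + 3/2| = |68|/(4(4n + 10)) = 68/(4(4n + 10)).
Since 4n + 10 ≥ 4n for n ≥ 1, this is ≤ 68/(4·4n) = (17/4)/n.
So |(-6n + 2)/(4n + 10) + 3/2| < ϵ whenever n > (17/4)/ϵ.
Take M = (17/4)/ϵ. If n > M then |(-6n + 2)/(4n + 10) + 3/2| ≤ (17/4)/n < ϵ.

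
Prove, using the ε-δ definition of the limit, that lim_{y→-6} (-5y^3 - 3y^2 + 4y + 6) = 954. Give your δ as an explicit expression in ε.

Suppose ε > 0. We want δ > 0 such that 0 < |y + 6| < δ implies |(-5y^3 - 3y^2 + 4y + 6) − 954| < ε.
(-5y^3 - 3y^2 + 4y + 6) − 954 = -5y^3 - 3y^2 + 4y - 948 = (y + 6)(-5y^2 + 27y - 158).
So |(-5y^3 - 3y^2 + 4y + 6) − 954| = |y + 6|·|-5y^2 + 27y - 158|.
Require δ ≤ 1. Then |y + 6| < 1 gives |y| < 7, and by the triangle inequality |-5y^2 + 27y - 158| ≤ 5·7^2 + 27·7 + 158 = 592.
Hence |(-5y^3 - 3y^2 + 4y + 6) − 954| ≤ 592|y + 6| < ε provided |y + 6| < ε/592.
Take δ = min(1, ε/592). Then 0 < |y + 6| < δ gives both |y + 6| < 1 and |y + 6| < ε/592, so |(-5y^3 - 3y^2 + 4y + 6) − 954| < ε.

δ = min(1, ε/592)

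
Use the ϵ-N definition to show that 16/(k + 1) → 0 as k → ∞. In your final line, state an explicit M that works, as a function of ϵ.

M = 16/ϵ

Suppose ϵ > 0. For k ≥ 1, |16/(k + 1) − 0| = 16/(k + 1) ≤ 16/k.
We need 16/k < ϵ, i.e. k > 16/ϵ.
Take M = 16/ϵ. If k > M then |16/(k + 1)| ≤ 16/k < ϵ.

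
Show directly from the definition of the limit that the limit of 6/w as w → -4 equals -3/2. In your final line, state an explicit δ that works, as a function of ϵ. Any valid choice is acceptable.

δ = min(2, (4/3)ϵ)

Let ϵ > 0. We seek δ > 0 such that 0 < |w + 4| < δ implies |6/w + 3/2| < ϵ.
|6/w + 3/2| = 6·|-4 − w|/(4·|w|) = 6|w + 4|/(4|w|).
Restrict δ ≤ 2. Then |w + 4| < 2 gives |w| > 2, so 4|w| > 8.
Then |6/w + 3/2| < 6|w + 4|/8, which is < ϵ when |w + 4| < (4/3)ϵ.
Take δ = min(2, (4/3)ϵ). Then 0 < |w + 4| < δ gives both |w + 4| < 2 and |w + 4| < (4/3)ϵ, so |6/w + 3/2| < ϵ.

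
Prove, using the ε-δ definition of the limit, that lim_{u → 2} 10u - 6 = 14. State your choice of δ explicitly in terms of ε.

Let ε > 0 be given. We need δ > 0 so that 0 < |u − 2| < δ implies |(10u - 6) − 14| < ε.
|(10u - 6) − 14| = |10u - 20| = 10|u − 2|.
So 10|u − 2| < ε exactly when |u − 2| < ε/10.
Choosing δ = ε/10 gives |(10u - 6) − 14| = 10|u − 2| < ε whenever |u − 2| < δ.

δ = ε/10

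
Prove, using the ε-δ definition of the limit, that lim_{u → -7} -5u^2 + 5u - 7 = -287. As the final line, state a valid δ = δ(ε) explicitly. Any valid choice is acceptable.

Fix ε > 0. We want δ > 0 such that 0 < |u + 7| < δ implies |(-5u^2 + 5u - 7) + 287| < ε.
(-5u^2 + 5u - 7) + 287 = -5u^2 + 5u + 280 = (u + 7)(-5u + 40).
So |(-5u^2 + 5u - 7) + 287| = |u + 7|·|-5u + 40|.
Require δ ≤ 1. Then |u + 7| < 1 gives |u| < 8, and by the triangle inequality |-5u + 40| ≤ 5·8 + 40 = 80.
Hence |(-5u^2 + 5u - 7) + 287| ≤ 80|u + 7| < ε provided |u + 7| < ε/80.
Choosing δ = min(1, ε/80) ensures both conditions, hence |(-5u^2 + 5u - 7) + 287| < ε.

δ = min(1, ε/80)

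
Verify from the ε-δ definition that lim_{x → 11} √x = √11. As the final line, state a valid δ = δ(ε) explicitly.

Fix ε > 0. We want δ > 0 such that 0 < |x − 11| < δ implies |√x − √11| < ε.
Multiplying by the conjugate, |√x − √11| = |x − 11|/(√x + √11).
Restrict δ ≤ 11 so that |x − 11| < 11 forces x > 0, and then √x + √11 > √11.
Hence |√x − √11| < |x − 11|/√11, which is < ε once |x − 11| < √11·ε.
Take δ = min(11, √11·ε). If 0 < |x − 11| < δ then x > 0 and |√x − √11| < |x − 11|/√11 < ε.

δ = min(11, √11·ε)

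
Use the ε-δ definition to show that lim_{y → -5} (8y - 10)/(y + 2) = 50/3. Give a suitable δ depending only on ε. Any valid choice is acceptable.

Suppose ε > 0. We want δ > 0 with 0 < |y + 5| < δ ⇒ |(8y - 10)/(y + 2) − (50/3)| < ε.
Combining over a common denominator, (8y - 10)/(y + 2) − (50/3) = [(8y - 10)·(-3) − (-50)·(y + 2)] / [(-3)·(y + 2)] = 26(y + 5) / ((-3)(y + 2)).
So |(8y - 10)/(y + 2) − (50/3)| = 26|y + 5| / (3·|y + 2|).
Require δ ≤ 3/2, so |y + 2| ≥ |-3| − |y + 5| > 3 − 3/2 = 3/2.
Hence |(8y - 10)/(y + 2) − (50/3)| < 26|y + 5|/(3·(3/2)) = (52/9)|y + 5|, which is < ε once |y + 5| < (9/52)ε.
Take δ = min(3/2, (9/52)ε). Then 0 < |y + 5| < δ forces both bounds, so |(8y - 10)/(y + 2) − (50/3)| < ε.

δ = min(3/2, (9/52)ε)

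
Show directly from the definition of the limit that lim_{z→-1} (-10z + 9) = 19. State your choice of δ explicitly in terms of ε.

Let ε > 0 be given. We need δ > 0 so that 0 < |z + 1| < δ implies |(-10z + 9) − 19| < ε.
Since (-10z + 9) − 19 = -10(z + 1), we have |(-10z + 9) − 19| = 10|z + 1|.
So 10|z + 1| < ε exactly when |z + 1| < ε/10.
Choosing δ = ε/10 gives |(-10z + 9) − 19| = 10|z + 1| < ε whenever |z + 1| < δ.

δ = ε/10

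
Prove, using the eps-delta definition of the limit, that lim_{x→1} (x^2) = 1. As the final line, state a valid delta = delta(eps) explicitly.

delta = min(2, eps/4)

Let eps > 0. We seek delta > 0 with 0 < |x − 1| < delta ⇒ |x^2 − 1| < eps.
Factor: x^2 − 1 = (x − 1)(x + 1), so |x^2 − 1| = |x − 1|·|x + 1|.
Impose delta ≤ 2 so that |x| < 3; then |x + 1| ≤ 4.
Hence |x^2 − 1| ≤ 4|x − 1|, which is < eps once |x − 1| < eps/4.
Take delta = min(2, eps/4). If 0 < |x − 1| < delta then both bounds hold and |x^2 − 1| ≤ 4|x − 1| < 4·(eps/4) = eps.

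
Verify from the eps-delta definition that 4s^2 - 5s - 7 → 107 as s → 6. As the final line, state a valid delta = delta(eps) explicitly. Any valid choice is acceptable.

delta = min(2, eps/51)

Let eps > 0 be given. We want delta > 0 such that 0 < |s − 6| < delta implies |(4s^2 - 5s - 7) − 107| < eps.
(4s^2 - 5s - 7) − 107 = 4s^2 - 5s - 114 = (s − 6)(4s + 19).
So |(4s^2 - 5s - 7) − 107| = |s − 6|·|4s + 19|.
Assume first that |s − 6| < 2, so |s| < 8. Then |4s + 19| ≤ 4·8 + 19 = 51.
Hence |(4s^2 - 5s - 7) − 107| ≤ 51|s − 6| < eps provided |s − 6| < eps/51.
Choosing delta = min(2, eps/51) ensures both conditions, hence |(4s^2 - 5s - 7) − 107| < eps.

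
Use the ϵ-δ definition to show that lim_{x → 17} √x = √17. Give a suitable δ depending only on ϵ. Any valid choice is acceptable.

Suppose ϵ > 0. We want δ > 0 such that 0 < |x − 17| < δ implies |√x − √17| < ϵ.
Rationalise: √x − √17 = (x − 17)/(√x + √17), so |√x − √17| = |x − 17|/(√x + √17).
Restrict δ ≤ 17 so that |x − 17| < 17 forces x > 0, and then √x + √17 > √17.
Hence |√x − √17| < |x − 17|/√17, which is < ϵ once |x − 17| < √17·ϵ.
Take δ = min(17, √17·ϵ). If 0 < |x − 17| < δ then x > 0 and |√x − √17| < |x − 17|/√17 < ϵ.

δ = min(17, √17·ϵ)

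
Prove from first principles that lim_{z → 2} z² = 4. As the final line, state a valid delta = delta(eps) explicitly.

Let eps > 0. We seek delta > 0 with 0 < |z − 2| < delta ⇒ |z² − 4| < eps.
Factor: z² − 4 = (z − 2)(z + 2), so |z² − 4| = |z − 2|·|z + 2|.
Restrict delta ≤ 2. Then |z − 2| < 2 gives |z| < 4, so by the triangle inequality |z + 2| ≤ 4 + 2 = 6.
Hence |z² − 4| ≤ 6|z − 2|, which is < eps once |z − 2| < eps/6.
Take delta = min(2, eps/6). If 0 < |z − 2| < delta then both bounds hold and |z² − 4| ≤ 6|z − 2| < 6·(eps/6) = eps.

delta = min(2, eps/6)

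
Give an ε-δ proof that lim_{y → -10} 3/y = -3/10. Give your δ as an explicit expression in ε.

δ = min(5, (50/3)ε)

Let ε > 0. We seek δ > 0 such that 0 < |y + 10| < δ implies |3/y + 3/10| < ε.
|3/y + 3/10| = 3·|-10 − y|/(10·|y|) = 3|y + 10|/(10|y|).
Restrict δ ≤ 5. Then |y + 10| < 5 gives |y| > 5, so 10|y| > 50.
Then |3/y + 3/10| < 3|y + 10|/50, which is < ε when |y + 10| < (50/3)ε.
Take δ = min(5, (50/3)ε). Then 0 < |y + 10| < δ gives both |y + 10| < 5 and |y + 10| < (50/3)ε, so |3/y + 3/10| < ε.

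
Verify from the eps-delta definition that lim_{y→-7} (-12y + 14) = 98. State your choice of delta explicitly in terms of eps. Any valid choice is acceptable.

delta = eps/12

Suppose eps > 0. We need delta > 0 so that 0 < |y + 7| < delta implies |(-12y + 14) − 98| < eps.
|(-12y + 14) − 98| = |-12y - 84| = 12|y + 7|.
So 12|y + 7| < eps exactly when |y + 7| < eps/12.
Take delta = eps/12. If 0 < |y + 7| < delta then |(-12y + 14) − 98| = 12|y + 7| < 12·(eps/12) = eps.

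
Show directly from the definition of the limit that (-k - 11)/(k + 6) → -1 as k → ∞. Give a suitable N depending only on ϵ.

Let ϵ > 0. For k ≥ 1, |(-k - 11)/(k + 6) + 1| = |-5|/((k + 6)) = 5/((k + 6)).
Since k + 6 ≥ k for k ≥ 1, this is ≤ 5/(k) = 5/k.
So |(-k - 11)/(k + 6) + 1| < ϵ whenever k > 5/ϵ.
Take N = 5/ϵ. If k > N then |(-k - 11)/(k + 6) + 1| ≤ 5/k < ϵ.

N = 5/ϵ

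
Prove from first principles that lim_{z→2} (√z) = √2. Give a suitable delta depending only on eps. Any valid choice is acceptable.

delta = min(2, √2·eps)

Suppose eps > 0. We want delta > 0 such that 0 < |z − 2| < delta implies |√z − √2| < eps.
Rationalise: √z − √2 = (z − 2)/(√z + √2), so |√z − √2| = |z − 2|/(√z + √2).
Restrict delta ≤ 2 so that |z − 2| < 2 forces z > 0, and then √z + √2 > √2.
Hence |√z − √2| < |z − 2|/√2, which is < eps once |z − 2| < √2·eps.
Take delta = min(2, √2·eps). If 0 < |z − 2| < delta then z > 0 and |√z − √2| < |z − 2|/√2 < eps.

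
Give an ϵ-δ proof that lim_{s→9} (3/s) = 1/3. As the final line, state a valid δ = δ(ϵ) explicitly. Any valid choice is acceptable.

Let ϵ > 0. We seek δ > 0 such that 0 < |s − 9| < δ implies |3/s − (1/3)| < ϵ.
|3/s − (1/3)| = 3·|9 − s|/(9·|s|) = 3|s − 9|/(9|s|).
Restrict δ ≤ 9/2. Then |s − 9| < 9/2 gives |s| > 9/2, so 9|s| > 81/2.
Then |3/s − (1/3)| < 3|s − 9|/(81/2), which is < ϵ when |s − 9| < (27/2)ϵ.
Take δ = min(9/2, (27/2)ϵ). Then 0 < |s − 9| < δ gives both |s − 9| < 9/2 and |s − 9| < (27/2)ϵ, so |3/s − (1/3)| < ϵ.

δ = min(9/2, (27/2)ϵ)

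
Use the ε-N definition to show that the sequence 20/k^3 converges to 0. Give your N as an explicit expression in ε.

Fix ε > 0. For k ≥ 1, |20/k^3 − 0| = 20/k^3.
20/k^3 < ε ⇔ k^3 > 20/ε ⇔ k > (20/ε)^{1/3}.
Take N = (20/ε)^{1/3}. Then k > N implies 20/k^3 < ε.

N = (20/ε)^{1/3}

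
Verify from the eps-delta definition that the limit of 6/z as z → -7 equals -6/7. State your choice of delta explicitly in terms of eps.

delta = min(7/2, (49/12)eps)

Let eps > 0 be given. We seek delta > 0 such that 0 < |z + 7| < delta implies |6/z + 6/7| < eps.
|6/z + 6/7| = 6·|-7 − z|/(7·|z|) = 6|z + 7|/(7|z|).
Restrict delta ≤ 7/2. Then |z + 7| < 7/2 gives |z| > 7/2, so 7|z| > 49/2.
Then |6/z + 6/7| < 6|z + 7|/(49/2), which is < eps when |z + 7| < (49/12)eps.
Take delta = min(7/2, (49/12)eps). Then 0 < |z + 7| < delta gives both |z + 7| < 7/2 and |z + 7| < (49/12)eps, so |6/z + 6/7| < eps.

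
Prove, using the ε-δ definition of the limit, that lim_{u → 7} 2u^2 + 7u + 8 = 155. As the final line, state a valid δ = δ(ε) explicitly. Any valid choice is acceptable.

δ = min(2, ε/39)

Let ε > 0 be given. We want δ > 0 such that 0 < |u − 7| < δ implies |(2u^2 + 7u + 8) − 155| < ε.
(2u^2 + 7u + 8) − 155 = 2u^2 + 7u - 147 = (u − 7)(2u + 21).
So |(2u^2 + 7u + 8) − 155| = |u − 7|·|2u + 21|.
Require δ ≤ 2. Then |u − 7| < 2 gives |u| < 9, and by the triangle inequality |2u + 21| ≤ 2·9 + 21 = 39.
Hence |(2u^2 + 7u + 8) − 155| ≤ 39|u − 7| < ε provided |u − 7| < ε/39.
Choosing δ = min(2, ε/39) ensures both conditions, hence |(2u^2 + 7u + 8) − 155| < ε.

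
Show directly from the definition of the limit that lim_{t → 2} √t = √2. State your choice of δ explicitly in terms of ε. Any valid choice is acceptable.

Suppose ε > 0. We want δ > 0 such that 0 < |t − 2| < δ implies |√t − √2| < ε.
Rationalise: √t − √2 = (t − 2)/(√t + √2), so |√t − √2| = |t − 2|/(√t + √2).
Restrict δ ≤ 2 so that |t − 2| < 2 forces t > 0, and then √t + √2 > √2.
Hence |√t − √2| < |t − 2|/√2, which is < ε once |t − 2| < √2·ε.
Take δ = min(2, √2·ε). If 0 < |t − 2| < δ then t > 0 and |√t − √2| < |t − 2|/√2 < ε.

δ = min(2, √2·ε)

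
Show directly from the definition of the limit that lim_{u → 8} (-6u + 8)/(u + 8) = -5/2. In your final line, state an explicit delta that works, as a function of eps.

delta = min(8, (16/7)eps)

Fix eps > 0. We want delta > 0 with 0 < |u − 8| < delta ⇒ |(-6u + 8)/(u + 8) + 5/2| < eps.
Combining over a common denominator, (-6u + 8)/(u + 8) + 5/2 = [(-6u + 8)·16 − (-40)·(u + 8)] / [16·(u + 8)] = -56(u − 8) / (16(u + 8)).
So |(-6u + 8)/(u + 8) + 5/2| = 56|u − 8| / (16·|u + 8|).
Require delta ≤ 8, so |u + 8| ≥ |16| − |u − 8| > 16 − 8 = 8.
Hence |(-6u + 8)/(u + 8) + 5/2| < 56|u − 8|/(16·8) = (7/16)|u − 8|, which is < eps once |u − 8| < (16/7)eps.
Take delta = min(8, (16/7)eps). Then 0 < |u − 8| < delta forces both bounds, so |(-6u + 8)/(u + 8) + 5/2| < eps.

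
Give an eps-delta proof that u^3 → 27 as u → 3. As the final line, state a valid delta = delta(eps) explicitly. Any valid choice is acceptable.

delta = min(2, eps/49)

Suppose eps > 0. We seek delta > 0 with 0 < |u − 3| < delta ⇒ |u^3 − 27| < eps.
Factor: u^3 − 27 = (u − 3)(u^2 + 3u + 9), so |u^3 − 27| = |u − 3|·|u^2 + 3u + 9|.
Restrict delta ≤ 2. Then |u − 3| < 2 gives |u| < 5, so by the triangle inequality |u^2 + 3u + 9| ≤ 5^2 + 3·5 + 9 = 49.
Hence |u^3 − 27| ≤ 49|u − 3|, which is < eps once |u − 3| < eps/49.
Take delta = min(2, eps/49). If 0 < |u − 3| < delta then both bounds hold and |u^3 − 27| ≤ 49|u − 3| < 49·(eps/49) = eps.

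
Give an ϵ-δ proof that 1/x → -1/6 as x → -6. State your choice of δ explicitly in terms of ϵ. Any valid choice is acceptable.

δ = min(3, 18ϵ)

Suppose ϵ > 0. We seek δ > 0 such that 0 < |x + 6| < δ implies |1/x + 1/6| < ϵ.
|1/x + 1/6| = |-6 − x|/(6·|x|) = |x + 6|/(6|x|).
Require δ ≤ 3 so that |x| > 6 − 3 = 3, hence 6|x| > 18.
Then |1/x + 1/6| < |x + 6|/18, which is < ϵ when |x + 6| < 18ϵ.
Take δ = min(3, 18ϵ). Then 0 < |x + 6| < δ gives both |x + 6| < 3 and |x + 6| < 18ϵ, so |1/x + 1/6| < ϵ.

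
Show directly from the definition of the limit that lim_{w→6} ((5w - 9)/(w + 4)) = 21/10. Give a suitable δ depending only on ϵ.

Let ϵ > 0. We want δ > 0 with 0 < |w − 6| < δ ⇒ |(5w - 9)/(w + 4) − (21/10)| < ϵ.
Combining over a common denominator, (5w - 9)/(w + 4) − (21/10) = [(5w - 9)·10 − 21·(w + 4)] / [10·(w + 4)] = 29(w − 6) / (10(w + 4)).
So |(5w - 9)/(w + 4) − (21/10)| = 29|w − 6| / (10·|w + 4|).
Require δ ≤ 5, so |w + 4| ≥ |10| − |w − 6| > 10 − 5 = 5.
Hence |(5w - 9)/(w + 4) − (21/10)| < 29|w − 6|/(10·5) = (29/50)|w − 6|, which is < ϵ once |w − 6| < (50/29)ϵ.
Take δ = min(5, (50/29)ϵ). Then 0 < |w − 6| < δ forces both bounds, so |(5w - 9)/(w + 4) − (21/10)| < ϵ.

δ = min(5, (50/29)ϵ)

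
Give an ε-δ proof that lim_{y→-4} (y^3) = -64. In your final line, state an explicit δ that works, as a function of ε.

δ = min(1, ε/61)

Suppose ε > 0. We seek δ > 0 with 0 < |y + 4| < δ ⇒ |y^3 + 64| < ε.
Factor: y^3 + 64 = (y + 4)(y^2 - 4y + 16), so |y^3 + 64| = |y + 4|·|y^2 - 4y + 16|.
Restrict δ ≤ 1. Then |y + 4| < 1 gives |y| < 5, so by the triangle inequality |y^2 - 4y + 16| ≤ 5^2 + 4·5 + 16 = 61.
Hence |y^3 + 64| ≤ 61|y + 4|, which is < ε once |y + 4| < ε/61.
Take δ = min(1, ε/61). If 0 < |y + 4| < δ then both bounds hold and |y^3 + 64| ≤ 61|y + 4| < 61·(ε/61) = ε.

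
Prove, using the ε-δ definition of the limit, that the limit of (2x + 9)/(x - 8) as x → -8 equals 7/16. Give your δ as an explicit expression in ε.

δ = min(8, (128/25)ε)

Fix ε > 0. We want δ > 0 with 0 < |x + 8| < δ ⇒ |(2x + 9)/(x - 8) − (7/16)| < ε.
Combining over a common denominator, (2x + 9)/(x - 8) − (7/16) = [(2x + 9)·(-16) − (-7)·(x - 8)] / [(-16)·(x - 8)] = -25(x + 8) / ((-16)(x - 8)).
So |(2x + 9)/(x - 8) − (7/16)| = 25|x + 8| / (16·|x − 8|).
Require δ ≤ 8, so |x − 8| ≥ |-16| − |x + 8| > 16 − 8 = 8.
Hence |(2x + 9)/(x - 8) − (7/16)| < 25|x + 8|/(16·8) = (25/128)|x + 8|, which is < ε once |x + 8| < (128/25)ε.
Take δ = min(8, (128/25)ε). Then 0 < |x + 8| < δ forces both bounds, so |(2x + 9)/(x - 8) − (7/16)| < ε.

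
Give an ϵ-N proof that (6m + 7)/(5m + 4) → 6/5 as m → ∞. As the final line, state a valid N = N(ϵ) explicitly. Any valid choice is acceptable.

N = (11/25)/ϵ

Suppose ϵ > 0. For m ≥ 1, |(6m + 7)/(5m + 4) − (6/5)| = |11|/(5(5m + 4)) = 11/(5(5m + 4)).
Since 5m + 4 ≥ 5m for m ≥ 1, this is ≤ 11/(5·5m) = (11/25)/m.
So |(6m + 7)/(5m + 4) − (6/5)| < ϵ whenever m > (11/25)/ϵ.
Take N = (11/25)/ϵ. If m > N then |(6m + 7)/(5m + 4) − (6/5)| ≤ (11/25)/m < ϵ.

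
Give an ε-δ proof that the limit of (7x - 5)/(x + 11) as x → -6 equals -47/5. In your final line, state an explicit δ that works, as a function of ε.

δ = min(5/2, (25/164)ε)

Suppose ε > 0. We want δ > 0 with 0 < |x + 6| < δ ⇒ |(7x - 5)/(x + 11) + 47/5| < ε.
Combining over a common denominator, (7x - 5)/(x + 11) + 47/5 = [(7x - 5)·5 − (-47)·(x + 11)] / [5·(x + 11)] = 82(x + 6) / (5(x + 11)).
So |(7x - 5)/(x + 11) + 47/5| = 82|x + 6| / (5·|x + 11|).
Restrict δ ≤ 5/2. Then |x + 6| < 5/2 gives |x + 11| = |(x + 6) + 5| ≥ 5 − 5/2 = 5/2.
Hence |(7x - 5)/(x + 11) + 47/5| < 82|x + 6|/(5·(5/2)) = (164/25)|x + 6|, which is < ε once |x + 6| < (25/164)ε.
Take δ = min(5/2, (25/164)ε). Then 0 < |x + 6| < δ forces both bounds, so |(7x - 5)/(x + 11) + 47/5| < ε.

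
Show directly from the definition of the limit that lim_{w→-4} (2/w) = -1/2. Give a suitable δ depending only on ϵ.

Let ϵ > 0 be given. We seek δ > 0 such that 0 < |w + 4| < δ implies |2/w + 1/2| < ϵ.
|2/w + 1/2| = 2·|-4 − w|/(4·|w|) = 2|w + 4|/(4|w|).
Require δ ≤ 2 so that |w| > 4 − 2 = 2, hence 4|w| > 8.
Then |2/w + 1/2| < 2|w + 4|/8, which is < ϵ when |w + 4| < 4ϵ.
Take δ = min(2, 4ϵ). Then 0 < |w + 4| < δ gives both |w + 4| < 2 and |w + 4| < 4ϵ, so |2/w + 1/2| < ϵ.

δ = min(2, 4ϵ)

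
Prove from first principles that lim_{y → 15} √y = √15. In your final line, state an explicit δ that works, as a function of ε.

Let ε > 0 be given. We want δ > 0 such that 0 < |y − 15| < δ implies |√y − √15| < ε.
Rationalise: √y − √15 = (y − 15)/(√y + √15), so |√y − √15| = |y − 15|/(√y + √15).
Restrict δ ≤ 15 so that |y − 15| < 15 forces y > 0, and then √y + √15 > √15.
Hence |√y − √15| < |y − 15|/√15, which is < ε once |y − 15| < √15·ε.
Take δ = min(15, √15·ε). If 0 < |y − 15| < δ then y > 0 and |√y − √15| < |y − 15|/√15 < ε.

δ = min(15, √15·ε)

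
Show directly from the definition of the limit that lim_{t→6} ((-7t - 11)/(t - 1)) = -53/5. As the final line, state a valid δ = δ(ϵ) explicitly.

Let ϵ > 0 be given. We want δ > 0 with 0 < |t − 6| < δ ⇒ |(-7t - 11)/(t - 1) + 53/5| < ϵ.
Combining over a common denominator, (-7t - 11)/(t - 1) + 53/5 = [(-7t - 11)·5 − (-53)·(t - 1)] / [5·(t - 1)] = 18(t − 6) / (5(t - 1)).
So |(-7t - 11)/(t - 1) + 53/5| = 18|t − 6| / (5·|t − 1|).
Restrict δ ≤ 5/2. Then |t − 6| < 5/2 gives |t − 1| = |(t − 6) + 5| ≥ 5 − 5/2 = 5/2.
Hence |(-7t - 11)/(t - 1) + 53/5| < 18|t − 6|/(5·(5/2)) = (36/25)|t − 6|, which is < ϵ once |t − 6| < (25/36)ϵ.
Take δ = min(5/2, (25/36)ϵ). Then 0 < |t − 6| < δ forces both bounds, so |(-7t - 11)/(t - 1) + 53/5| < ϵ.

δ = min(5/2, (25/36)ϵ)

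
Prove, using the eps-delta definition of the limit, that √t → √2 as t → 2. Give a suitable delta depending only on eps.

delta = min(2, √2·eps)

Let eps > 0. We want delta > 0 such that 0 < |t − 2| < delta implies |√t − √2| < eps.
Multiplying by the conjugate, |√t − √2| = |t − 2|/(√t + √2).
Restrict delta ≤ 2 so that |t − 2| < 2 forces t > 0, and then √t + √2 > √2.
Hence |√t − √2| < |t − 2|/√2, which is < eps once |t − 2| < √2·eps.
Take delta = min(2, √2·eps). If 0 < |t − 2| < delta then t > 0 and |√t − √2| < |t − 2|/√2 < eps.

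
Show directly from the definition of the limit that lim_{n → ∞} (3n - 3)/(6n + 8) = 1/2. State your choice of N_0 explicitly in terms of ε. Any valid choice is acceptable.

N_0 = (7/6)/ε

Fix ε > 0. For n ≥ 1, |(3n - 3)/(6n + 8) − (1/2)| = |-42|/(6(6n + 8)) = 42/(6(6n + 8)).
Since 6n + 8 ≥ 6n for n ≥ 1, this is ≤ 42/(6·6n) = (7/6)/n.
So |(3n - 3)/(6n + 8) − (1/2)| < ε whenever n > (7/6)/ε.
Take N_0 = (7/6)/ε. If n > N_0 then |(3n - 3)/(6n + 8) − (1/2)| ≤ (7/6)/n < ε.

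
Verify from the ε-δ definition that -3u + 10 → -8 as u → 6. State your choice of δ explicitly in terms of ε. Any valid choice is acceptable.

Suppose ε > 0. We need δ > 0 so that 0 < |u − 6| < δ implies |(-3u + 10) + 8| < ε.
Since (-3u + 10) + 8 = -3(u − 6), we have |(-3u + 10) + 8| = 3|u − 6|.
So 3|u − 6| < ε exactly when |u − 6| < ε/3.
Take δ = ε/3. If 0 < |u − 6| < δ then |(-3u + 10) + 8| = 3|u − 6| < 3·(ε/3) = ε.

δ = ε/3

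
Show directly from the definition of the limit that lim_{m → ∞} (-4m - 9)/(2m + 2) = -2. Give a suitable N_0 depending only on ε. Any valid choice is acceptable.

Let ε > 0 be given. For m ≥ 1, |(-4m - 9)/(2m + 2) + 2| = |-10|/(2(2m + 2)) = 10/(2(2m + 2)).
Since 2m + 2 ≥ 2m for m ≥ 1, this is ≤ 10/(2·2m) = (5/2)/m.
So |(-4m - 9)/(2m + 2) + 2| < ε whenever m > (5/2)/ε.
Take N_0 = (5/2)/ε. If m > N_0 then |(-4m - 9)/(2m + 2) + 2| ≤ (5/2)/m < ε.

N_0 = (5/2)/ε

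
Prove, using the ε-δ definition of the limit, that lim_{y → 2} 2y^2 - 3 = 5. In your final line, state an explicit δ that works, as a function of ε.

δ = min(1, ε/10)

Let ε > 0. We want δ > 0 such that 0 < |y − 2| < δ implies |(2y^2 - 3) − 5| < ε.
(2y^2 - 3) − 5 = 2y^2 - 8 = (y − 2)(2y + 4).
So |(2y^2 - 3) − 5| = |y − 2|·|2y + 4|.
Assume first that |y − 2| < 1, so |y| < 3. Then |2y + 4| ≤ 2·3 + 4 = 10.
Hence |(2y^2 - 3) − 5| ≤ 10|y − 2| < ε provided |y − 2| < ε/10.
Choosing δ = min(1, ε/10) ensures both conditions, hence |(2y^2 - 3) − 5| < ε.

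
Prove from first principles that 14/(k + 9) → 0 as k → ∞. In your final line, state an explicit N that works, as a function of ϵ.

Let ϵ > 0 be given. For k ≥ 1, |14/(k + 9) − 0| = 14/(k + 9) ≤ 14/k.
We need 14/k < ϵ, i.e. k > 14/ϵ.
Take N = 14/ϵ. If k > N then |14/(k + 9)| ≤ 14/k < ϵ.

N = 14/ϵ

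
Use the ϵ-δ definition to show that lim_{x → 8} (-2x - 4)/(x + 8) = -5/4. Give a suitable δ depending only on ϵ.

δ = min(8, (32/3)ϵ)

Suppose ϵ > 0. We want δ > 0 with 0 < |x − 8| < δ ⇒ |(-2x - 4)/(x + 8) + 5/4| < ϵ.
Combining over a common denominator, (-2x - 4)/(x + 8) + 5/4 = [(-2x - 4)·16 − (-20)·(x + 8)] / [16·(x + 8)] = -12(x − 8) / (16(x + 8)).
So |(-2x - 4)/(x + 8) + 5/4| = 12|x − 8| / (16·|x + 8|).
Restrict δ ≤ 8. Then |x − 8| < 8 gives |x + 8| = |(x − 8) + 16| ≥ 16 − 8 = 8.
Hence |(-2x - 4)/(x + 8) + 5/4| < 12|x − 8|/(16·8) = (3/32)|x − 8|, which is < ϵ once |x − 8| < (32/3)ϵ.
Take δ = min(8, (32/3)ϵ). Then 0 < |x − 8| < δ forces both bounds, so |(-2x - 4)/(x + 8) + 5/4| < ϵ.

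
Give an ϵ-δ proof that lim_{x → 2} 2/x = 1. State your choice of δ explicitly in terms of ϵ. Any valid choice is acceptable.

Fix ϵ > 0. We seek δ > 0 such that 0 < |x − 2| < δ implies |2/x − 1| < ϵ.
|2/x − 1| = 2·|2 − x|/(2·|x|) = 2|x − 2|/(2|x|).
Restrict δ ≤ 1. Then |x − 2| < 1 gives |x| > 1, so 2|x| > 2.
Then |2/x − 1| < 2|x − 2|/2, which is < ϵ when |x − 2| < ϵ.
Take δ = min(1, ϵ). Then 0 < |x − 2| < δ gives both |x − 2| < 1 and |x − 2| < ϵ, so |2/x − 1| < ϵ.

δ = min(1, ϵ)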